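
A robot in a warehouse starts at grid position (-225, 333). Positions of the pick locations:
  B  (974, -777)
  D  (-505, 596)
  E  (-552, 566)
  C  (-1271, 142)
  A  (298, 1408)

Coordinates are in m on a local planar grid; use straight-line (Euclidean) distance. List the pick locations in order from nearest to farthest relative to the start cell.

Computing each straight-line distance from (-225, 333):
D (-505, 596): 384.1 m
E (-552, 566): 401.5 m
C (-1271, 142): 1063.3 m
A (298, 1408): 1195.5 m
B (974, -777): 1633.9 m

D, E, C, A, B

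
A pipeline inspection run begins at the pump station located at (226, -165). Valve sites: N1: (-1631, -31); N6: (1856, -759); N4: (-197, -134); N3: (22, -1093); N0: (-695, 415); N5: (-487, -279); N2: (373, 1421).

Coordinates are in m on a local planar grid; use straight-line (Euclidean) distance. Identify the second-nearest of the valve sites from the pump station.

N5

Distances from the pump station ((226, -165)):
N4: 424.1 m
N5: 722.1 m
N3: 950.2 m
N0: 1088.4 m
N2: 1592.8 m
N6: 1734.9 m
N1: 1861.8 m
The second-nearest is N5 at 722.1 m.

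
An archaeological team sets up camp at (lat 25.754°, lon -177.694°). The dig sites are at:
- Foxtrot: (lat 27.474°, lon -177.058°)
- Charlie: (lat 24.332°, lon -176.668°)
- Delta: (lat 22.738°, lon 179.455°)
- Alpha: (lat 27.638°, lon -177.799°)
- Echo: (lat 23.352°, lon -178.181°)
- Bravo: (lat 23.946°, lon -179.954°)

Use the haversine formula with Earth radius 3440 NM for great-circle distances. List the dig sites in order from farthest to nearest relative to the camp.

Computing each great-circle distance from (lat 25.754°, lon -177.694°):
Delta (lat 22.738°, lon 179.455°): 239.0 NM
Bravo (lat 23.946°, lon -179.954°): 164.1 NM
Echo (lat 23.352°, lon -178.181°): 146.6 NM
Alpha (lat 27.638°, lon -177.799°): 113.3 NM
Foxtrot (lat 27.474°, lon -177.058°): 108.8 NM
Charlie (lat 24.332°, lon -176.668°): 102.0 NM

Delta, Bravo, Echo, Alpha, Foxtrot, Charlie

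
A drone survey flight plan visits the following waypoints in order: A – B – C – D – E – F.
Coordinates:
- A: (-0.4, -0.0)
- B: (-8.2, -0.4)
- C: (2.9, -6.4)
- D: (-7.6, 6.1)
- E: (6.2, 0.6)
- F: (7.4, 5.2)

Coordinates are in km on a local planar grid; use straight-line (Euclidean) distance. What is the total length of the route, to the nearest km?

Leg distances:
A→B: 7.8 km  (cumulative 7.8 km)
B→C: 12.6 km  (cumulative 20.4 km)
C→D: 16.3 km  (cumulative 36.8 km)
D→E: 14.9 km  (cumulative 51.6 km)
E→F: 4.8 km  (cumulative 56.4 km)
Total route length ≈ 56 km.

56 km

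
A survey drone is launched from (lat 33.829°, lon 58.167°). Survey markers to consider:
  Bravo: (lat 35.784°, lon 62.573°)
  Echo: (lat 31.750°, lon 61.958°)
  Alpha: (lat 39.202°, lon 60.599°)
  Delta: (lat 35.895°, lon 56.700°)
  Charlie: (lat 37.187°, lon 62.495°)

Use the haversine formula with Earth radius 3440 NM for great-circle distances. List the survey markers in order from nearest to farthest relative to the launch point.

Delta, Echo, Bravo, Charlie, Alpha

Distance from the launch point at (lat 33.829°, lon 58.167°) to each:
Delta (lat 35.895°, lon 56.700°): 143.6 NM
Echo (lat 31.750°, lon 61.958°): 228.4 NM
Bravo (lat 35.784°, lon 62.573°): 246.9 NM
Charlie (lat 37.187°, lon 62.495°): 292.1 NM
Alpha (lat 39.202°, lon 60.599°): 343.2 NM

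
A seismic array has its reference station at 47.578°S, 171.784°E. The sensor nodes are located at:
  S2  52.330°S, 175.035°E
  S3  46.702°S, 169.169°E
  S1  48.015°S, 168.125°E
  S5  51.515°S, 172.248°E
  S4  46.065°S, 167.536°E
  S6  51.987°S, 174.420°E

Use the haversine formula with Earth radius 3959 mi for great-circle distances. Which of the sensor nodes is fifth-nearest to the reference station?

S6

Distances from the reference station (47.578°S, 171.784°E):
S3: 137.0 mi
S1: 172.5 mi
S4: 226.4 mi
S5: 272.8 mi
S6: 326.5 mi
S2: 358.7 mi
The fifth-nearest is S6 at 326.5 mi.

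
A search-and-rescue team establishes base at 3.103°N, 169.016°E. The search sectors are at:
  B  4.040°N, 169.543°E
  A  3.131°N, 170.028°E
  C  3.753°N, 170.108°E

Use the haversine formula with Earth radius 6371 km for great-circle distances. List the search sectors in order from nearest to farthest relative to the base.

Distance from the base at 3.103°N, 169.016°E to each:
A 3.131°N, 170.028°E: 112.4 km
B 4.040°N, 169.543°E: 119.5 km
C 3.753°N, 170.108°E: 141.1 km

A, B, C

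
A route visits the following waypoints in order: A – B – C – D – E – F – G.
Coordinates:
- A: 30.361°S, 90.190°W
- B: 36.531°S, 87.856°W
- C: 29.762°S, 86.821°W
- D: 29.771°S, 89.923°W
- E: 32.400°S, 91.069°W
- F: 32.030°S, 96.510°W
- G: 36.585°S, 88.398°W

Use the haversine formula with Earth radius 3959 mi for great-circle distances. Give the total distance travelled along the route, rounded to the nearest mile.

2177 mi

Leg distances:
A→B: 447.0 mi  (cumulative 447.0 mi)
B→C: 471.5 mi  (cumulative 918.5 mi)
C→D: 186.1 mi  (cumulative 1104.6 mi)
D→E: 193.9 mi  (cumulative 1298.5 mi)
E→F: 319.1 mi  (cumulative 1617.6 mi)
F→G: 559.5 mi  (cumulative 2177.1 mi)
Total route length ≈ 2177 mi.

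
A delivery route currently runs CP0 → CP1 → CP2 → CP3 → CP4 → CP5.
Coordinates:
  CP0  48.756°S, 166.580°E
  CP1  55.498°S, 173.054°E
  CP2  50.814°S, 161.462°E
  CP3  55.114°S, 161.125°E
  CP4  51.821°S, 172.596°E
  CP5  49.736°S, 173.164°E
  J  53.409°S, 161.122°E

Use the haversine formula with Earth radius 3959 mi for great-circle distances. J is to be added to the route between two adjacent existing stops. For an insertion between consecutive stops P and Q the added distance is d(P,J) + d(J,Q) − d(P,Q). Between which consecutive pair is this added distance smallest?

between CP2 and CP3

Added distance for inserting J between each consecutive pair:
CP0–CP1: 358.7 mi
CP1–CP2: 101.7 mi
CP2–CP3: 0.2 mi
CP3–CP4: 88.0 mi
CP4–CP5: 922.0 mi
Smallest added distance is 0.2 mi, inserting between CP2 and CP3.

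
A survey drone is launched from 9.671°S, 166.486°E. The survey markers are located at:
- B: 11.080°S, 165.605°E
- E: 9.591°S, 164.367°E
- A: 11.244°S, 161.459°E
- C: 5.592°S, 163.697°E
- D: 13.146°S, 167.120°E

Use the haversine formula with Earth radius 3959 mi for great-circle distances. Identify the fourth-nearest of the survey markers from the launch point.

C

Distances from the launch point (9.671°S, 166.486°E):
B: 114.3 mi
E: 144.5 mi
D: 243.9 mi
C: 340.4 mi
A: 358.4 mi
The fourth-nearest is C at 340.4 mi.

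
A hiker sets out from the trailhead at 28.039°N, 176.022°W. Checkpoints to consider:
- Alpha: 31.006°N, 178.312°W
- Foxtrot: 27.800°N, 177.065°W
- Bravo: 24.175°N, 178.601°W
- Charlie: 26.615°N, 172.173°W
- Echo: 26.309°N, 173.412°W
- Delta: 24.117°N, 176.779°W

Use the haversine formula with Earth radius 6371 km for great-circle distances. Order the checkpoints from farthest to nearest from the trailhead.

Bravo, Delta, Charlie, Alpha, Echo, Foxtrot

Distances from the trailhead:
Bravo 24.175°N, 178.601°W: 500.9 km
Delta 24.117°N, 176.779°W: 442.6 km
Charlie 26.615°N, 172.173°W: 411.8 km
Alpha 31.006°N, 178.312°W: 397.4 km
Echo 26.309°N, 173.412°W: 322.0 km
Foxtrot 27.800°N, 177.065°W: 105.9 km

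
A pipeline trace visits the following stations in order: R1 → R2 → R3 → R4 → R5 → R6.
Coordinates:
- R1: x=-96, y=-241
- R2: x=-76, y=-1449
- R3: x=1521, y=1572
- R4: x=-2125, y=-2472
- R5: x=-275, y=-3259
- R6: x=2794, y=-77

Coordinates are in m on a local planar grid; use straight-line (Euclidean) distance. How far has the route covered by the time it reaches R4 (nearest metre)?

10070 m

Leg distances:
R1→R2: 1208.2 m  (cumulative 1208.2 m)
R2→R3: 3417.1 m  (cumulative 4625.3 m)
R3→R4: 5444.9 m  (cumulative 10070.2 m)
Cumulative distance at R4 ≈ 10070 m.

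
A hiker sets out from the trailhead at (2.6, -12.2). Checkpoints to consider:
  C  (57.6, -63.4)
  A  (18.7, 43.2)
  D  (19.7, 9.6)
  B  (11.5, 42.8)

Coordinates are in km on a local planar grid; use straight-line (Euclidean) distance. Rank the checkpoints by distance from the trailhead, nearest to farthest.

Distance from the trailhead at (2.6, -12.2) to each:
D (19.7, 9.6): 27.7 km
B (11.5, 42.8): 55.7 km
A (18.7, 43.2): 57.7 km
C (57.6, -63.4): 75.1 km

D, B, A, C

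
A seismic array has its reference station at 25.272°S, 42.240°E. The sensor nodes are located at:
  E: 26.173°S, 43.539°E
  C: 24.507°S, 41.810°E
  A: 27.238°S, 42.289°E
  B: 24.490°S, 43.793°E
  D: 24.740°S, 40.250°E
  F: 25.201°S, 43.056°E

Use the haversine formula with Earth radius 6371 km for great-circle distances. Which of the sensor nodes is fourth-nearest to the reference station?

Distance to each, sorted:
F: 82.5 km
C: 95.5 km
E: 164.2 km
B: 179.2 km
D: 209.1 km
A: 218.7 km
The fourth-nearest is B at 179.2 km.

B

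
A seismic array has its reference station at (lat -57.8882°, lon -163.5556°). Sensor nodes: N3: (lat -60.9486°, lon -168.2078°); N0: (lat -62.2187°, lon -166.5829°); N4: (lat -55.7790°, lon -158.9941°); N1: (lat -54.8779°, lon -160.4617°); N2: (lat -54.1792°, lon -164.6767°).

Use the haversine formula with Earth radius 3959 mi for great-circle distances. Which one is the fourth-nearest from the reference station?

N3

Distances from the reference station ((lat -57.8882°, lon -163.5556°)):
N4: 225.7 mi
N1: 239.3 mi
N2: 259.9 mi
N3: 267.2 mi
N0: 316.8 mi
The fourth-nearest is N3 at 267.2 mi.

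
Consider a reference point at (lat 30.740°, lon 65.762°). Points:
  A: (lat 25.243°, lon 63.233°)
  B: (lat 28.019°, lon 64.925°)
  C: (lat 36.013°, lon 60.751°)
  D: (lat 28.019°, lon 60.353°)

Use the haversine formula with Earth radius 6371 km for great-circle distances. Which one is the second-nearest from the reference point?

Distance to each, sorted:
B: 313.2 km
D: 605.0 km
A: 659.7 km
C: 748.3 km
The second-nearest is D at 605.0 km.

D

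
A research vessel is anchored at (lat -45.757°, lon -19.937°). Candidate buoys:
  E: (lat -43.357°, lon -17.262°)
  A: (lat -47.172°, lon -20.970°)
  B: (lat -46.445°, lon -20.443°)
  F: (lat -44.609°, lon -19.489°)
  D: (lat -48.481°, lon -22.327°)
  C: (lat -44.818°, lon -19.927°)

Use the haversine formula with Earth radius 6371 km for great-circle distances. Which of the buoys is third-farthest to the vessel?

Distance to each, sorted:
D: 352.7 km
E: 340.7 km
A: 176.1 km
F: 132.4 km
C: 104.4 km
B: 85.9 km
The third-farthest is A at 176.1 km.

A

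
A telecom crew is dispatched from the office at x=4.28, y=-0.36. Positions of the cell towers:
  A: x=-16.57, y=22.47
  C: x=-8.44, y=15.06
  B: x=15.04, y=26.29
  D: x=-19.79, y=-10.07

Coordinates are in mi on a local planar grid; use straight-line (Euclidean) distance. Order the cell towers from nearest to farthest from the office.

Computing each straight-line distance from x=4.28, y=-0.36:
C x=-8.44, y=15.06: 20.0 mi
D x=-19.79, y=-10.07: 26.0 mi
B x=15.04, y=26.29: 28.7 mi
A x=-16.57, y=22.47: 30.9 mi

C, D, B, A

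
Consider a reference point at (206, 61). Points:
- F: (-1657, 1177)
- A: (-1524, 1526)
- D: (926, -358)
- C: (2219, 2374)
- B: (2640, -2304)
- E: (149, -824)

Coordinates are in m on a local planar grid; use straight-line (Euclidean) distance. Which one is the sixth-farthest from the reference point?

Distance to each, sorted:
B: 3393.8 m
C: 3066.3 m
A: 2267.0 m
F: 2171.7 m
E: 886.8 m
D: 833.0 m
The sixth-farthest is D at 833.0 m.

D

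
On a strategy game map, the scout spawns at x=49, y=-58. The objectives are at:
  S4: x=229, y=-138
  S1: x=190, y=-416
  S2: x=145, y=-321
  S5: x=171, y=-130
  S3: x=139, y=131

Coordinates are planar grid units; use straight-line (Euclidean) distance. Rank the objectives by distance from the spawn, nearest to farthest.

Distances from the spawn:
S5 x=171, y=-130: 141.7
S4 x=229, y=-138: 197.0
S3 x=139, y=131: 209.3
S2 x=145, y=-321: 280.0
S1 x=190, y=-416: 384.8

S5, S4, S3, S2, S1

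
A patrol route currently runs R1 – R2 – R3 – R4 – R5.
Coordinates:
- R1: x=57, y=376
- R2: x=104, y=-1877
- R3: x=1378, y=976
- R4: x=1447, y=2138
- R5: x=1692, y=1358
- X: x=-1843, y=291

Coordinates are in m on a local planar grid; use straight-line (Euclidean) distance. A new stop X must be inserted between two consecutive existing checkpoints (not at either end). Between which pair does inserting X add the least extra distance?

between R1 and R2

Added distance for inserting X between each consecutive pair:
R1–R2: 2562.3 m
R2–R3: 3082.4 m
R3–R4: 5902.0 m
R4–R5: 6647.9 m
Smallest added distance is 2562.3 m, inserting between R1 and R2.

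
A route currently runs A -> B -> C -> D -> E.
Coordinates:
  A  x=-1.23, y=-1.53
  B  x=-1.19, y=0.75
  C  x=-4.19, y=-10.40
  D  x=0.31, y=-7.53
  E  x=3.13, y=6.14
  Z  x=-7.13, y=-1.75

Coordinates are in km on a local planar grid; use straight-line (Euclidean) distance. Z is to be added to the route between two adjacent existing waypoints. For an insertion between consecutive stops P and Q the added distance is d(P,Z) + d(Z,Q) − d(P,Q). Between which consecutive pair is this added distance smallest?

between B and C

Added distance for inserting Z between each consecutive pair:
A–B: 10.1 km
B–C: 4.0 km
C–D: 13.2 km
D–E: 8.4 km
Smallest added distance is 4.0 km, inserting between B and C.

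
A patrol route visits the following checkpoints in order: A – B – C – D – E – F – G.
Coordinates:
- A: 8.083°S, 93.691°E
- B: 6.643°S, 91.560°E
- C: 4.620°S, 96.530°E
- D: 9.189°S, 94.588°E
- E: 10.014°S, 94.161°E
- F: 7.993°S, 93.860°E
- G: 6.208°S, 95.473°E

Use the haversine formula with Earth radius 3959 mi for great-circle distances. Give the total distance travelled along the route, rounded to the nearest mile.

Leg distances:
A→B: 176.7 mi  (cumulative 176.7 mi)
B→C: 369.2 mi  (cumulative 545.9 mi)
C→D: 342.6 mi  (cumulative 888.6 mi)
D→E: 64.0 mi  (cumulative 952.6 mi)
E→F: 141.1 mi  (cumulative 1093.7 mi)
F→G: 165.7 mi  (cumulative 1259.4 mi)
Total route length ≈ 1259 mi.

1259 mi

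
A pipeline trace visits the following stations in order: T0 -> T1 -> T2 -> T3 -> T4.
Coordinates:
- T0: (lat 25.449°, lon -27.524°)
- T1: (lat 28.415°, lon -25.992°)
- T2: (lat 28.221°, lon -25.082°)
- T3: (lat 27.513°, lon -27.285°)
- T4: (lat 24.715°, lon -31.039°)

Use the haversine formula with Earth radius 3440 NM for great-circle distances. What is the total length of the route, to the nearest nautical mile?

633 NM

Leg distances:
T0→T1: 196.0 NM  (cumulative 196.0 NM)
T1→T2: 49.5 NM  (cumulative 245.5 NM)
T2→T3: 124.4 NM  (cumulative 369.9 NM)
T3→T4: 263.0 NM  (cumulative 632.9 NM)
Total route length ≈ 633 NM.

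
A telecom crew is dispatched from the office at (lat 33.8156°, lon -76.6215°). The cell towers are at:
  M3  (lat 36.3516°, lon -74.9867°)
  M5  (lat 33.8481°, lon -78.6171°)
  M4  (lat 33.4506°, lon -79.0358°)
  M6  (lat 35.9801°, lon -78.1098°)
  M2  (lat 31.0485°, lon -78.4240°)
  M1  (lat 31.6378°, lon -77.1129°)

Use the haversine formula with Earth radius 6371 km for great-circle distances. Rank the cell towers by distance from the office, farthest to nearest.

M2, M3, M6, M1, M4, M5

Distance from the office at (lat 33.8156°, lon -76.6215°) to each:
M2 (lat 31.0485°, lon -78.4240°): 351.1 km
M3 (lat 36.3516°, lon -74.9867°): 318.8 km
M6 (lat 35.9801°, lon -78.1098°): 276.3 km
M1 (lat 31.6378°, lon -77.1129°): 246.5 km
M4 (lat 33.4506°, lon -79.0358°): 227.2 km
M5 (lat 33.8481°, lon -78.6171°): 184.4 km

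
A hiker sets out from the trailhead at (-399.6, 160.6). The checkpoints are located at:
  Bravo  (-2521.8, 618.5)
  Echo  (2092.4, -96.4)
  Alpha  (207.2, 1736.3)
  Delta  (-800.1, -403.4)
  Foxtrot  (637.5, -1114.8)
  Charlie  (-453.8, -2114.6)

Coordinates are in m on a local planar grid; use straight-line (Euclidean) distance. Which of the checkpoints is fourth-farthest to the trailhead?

Distance to each, sorted:
Echo: 2505.2 m
Charlie: 2275.8 m
Bravo: 2171.0 m
Alpha: 1688.5 m
Foxtrot: 1643.8 m
Delta: 691.7 m
The fourth-farthest is Alpha at 1688.5 m.

Alpha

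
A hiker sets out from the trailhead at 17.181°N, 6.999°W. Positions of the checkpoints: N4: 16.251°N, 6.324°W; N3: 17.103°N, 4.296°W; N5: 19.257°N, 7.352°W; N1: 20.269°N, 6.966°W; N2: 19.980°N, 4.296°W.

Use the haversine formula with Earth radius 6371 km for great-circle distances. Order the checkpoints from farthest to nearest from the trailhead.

N2, N1, N3, N5, N4

Distance from the trailhead at 17.181°N, 6.999°W to each:
N2 19.980°N, 4.296°W: 421.9 km
N1 20.269°N, 6.966°W: 343.4 km
N3 17.103°N, 4.296°W: 287.3 km
N5 19.257°N, 7.352°W: 233.8 km
N4 16.251°N, 6.324°W: 125.9 km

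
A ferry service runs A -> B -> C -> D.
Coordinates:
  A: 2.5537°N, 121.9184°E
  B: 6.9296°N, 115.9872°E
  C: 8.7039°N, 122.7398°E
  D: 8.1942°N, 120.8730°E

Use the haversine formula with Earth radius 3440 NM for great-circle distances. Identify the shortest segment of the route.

C–D

Leg distances:
A→B: 441.5 NM
B→C: 415.5 NM
C→D: 115.0 NM
The shortest leg is C–D at 115.0 NM.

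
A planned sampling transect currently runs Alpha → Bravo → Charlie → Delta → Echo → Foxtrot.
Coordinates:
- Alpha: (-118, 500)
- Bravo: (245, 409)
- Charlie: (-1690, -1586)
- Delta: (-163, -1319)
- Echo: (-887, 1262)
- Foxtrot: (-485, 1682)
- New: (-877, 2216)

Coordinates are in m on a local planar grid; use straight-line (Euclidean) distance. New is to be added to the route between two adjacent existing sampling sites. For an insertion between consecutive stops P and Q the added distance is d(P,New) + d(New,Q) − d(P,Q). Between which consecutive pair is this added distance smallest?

between Echo and Foxtrot

Added distance for inserting New between each consecutive pair:
Alpha–Bravo: 3629.1 m
Bravo–Charlie: 3235.7 m
Charlie–Delta: 5944.2 m
Delta–Echo: 1879.8 m
Echo–Foxtrot: 1035.1 m
Smallest added distance is 1035.1 m, inserting between Echo and Foxtrot.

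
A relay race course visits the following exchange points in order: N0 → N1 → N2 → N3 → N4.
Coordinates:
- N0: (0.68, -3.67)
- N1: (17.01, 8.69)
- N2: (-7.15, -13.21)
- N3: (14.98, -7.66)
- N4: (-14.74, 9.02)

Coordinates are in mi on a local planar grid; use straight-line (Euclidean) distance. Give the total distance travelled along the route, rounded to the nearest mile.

110 mi

Leg distances:
N0→N1: 20.5 mi  (cumulative 20.5 mi)
N1→N2: 32.6 mi  (cumulative 53.1 mi)
N2→N3: 22.8 mi  (cumulative 75.9 mi)
N3→N4: 34.1 mi  (cumulative 110.0 mi)
Total route length ≈ 110 mi.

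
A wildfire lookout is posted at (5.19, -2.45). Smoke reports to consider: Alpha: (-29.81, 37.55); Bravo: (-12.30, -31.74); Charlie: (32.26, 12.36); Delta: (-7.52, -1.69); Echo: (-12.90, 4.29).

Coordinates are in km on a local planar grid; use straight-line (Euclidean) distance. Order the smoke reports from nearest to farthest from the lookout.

Delta, Echo, Charlie, Bravo, Alpha

Computing each straight-line distance from (5.19, -2.45):
Delta (-7.52, -1.69): 12.7 km
Echo (-12.90, 4.29): 19.3 km
Charlie (32.26, 12.36): 30.9 km
Bravo (-12.30, -31.74): 34.1 km
Alpha (-29.81, 37.55): 53.2 km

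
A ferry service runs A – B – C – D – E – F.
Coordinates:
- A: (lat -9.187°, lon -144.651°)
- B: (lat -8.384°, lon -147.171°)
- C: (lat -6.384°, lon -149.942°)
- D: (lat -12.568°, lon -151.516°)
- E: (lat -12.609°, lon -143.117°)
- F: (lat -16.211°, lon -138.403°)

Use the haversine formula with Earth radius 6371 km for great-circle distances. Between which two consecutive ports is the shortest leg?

A–B

Leg distances:
A→B: 291.0 km
B→C: 377.9 km
C→D: 708.9 km
D→E: 911.4 km
E→F: 646.6 km
The shortest leg is A–B at 291.0 km.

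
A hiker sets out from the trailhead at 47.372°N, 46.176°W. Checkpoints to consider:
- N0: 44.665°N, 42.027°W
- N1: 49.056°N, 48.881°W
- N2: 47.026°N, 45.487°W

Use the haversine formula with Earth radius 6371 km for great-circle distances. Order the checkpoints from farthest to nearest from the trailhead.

N0, N1, N2

Distances from the trailhead:
N0 44.665°N, 42.027°W: 439.5 km
N1 49.056°N, 48.881°W: 274.3 km
N2 47.026°N, 45.487°W: 64.7 km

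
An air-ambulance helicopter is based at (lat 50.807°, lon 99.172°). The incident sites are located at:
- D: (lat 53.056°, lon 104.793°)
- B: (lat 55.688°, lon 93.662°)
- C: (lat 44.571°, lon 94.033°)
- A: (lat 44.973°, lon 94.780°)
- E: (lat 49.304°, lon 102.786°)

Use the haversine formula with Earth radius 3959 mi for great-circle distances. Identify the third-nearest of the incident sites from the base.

B

Distance to each, sorted:
E: 191.0 mi
D: 285.4 mi
B: 406.7 mi
A: 451.4 mi
C: 492.5 mi
The third-nearest is B at 406.7 mi.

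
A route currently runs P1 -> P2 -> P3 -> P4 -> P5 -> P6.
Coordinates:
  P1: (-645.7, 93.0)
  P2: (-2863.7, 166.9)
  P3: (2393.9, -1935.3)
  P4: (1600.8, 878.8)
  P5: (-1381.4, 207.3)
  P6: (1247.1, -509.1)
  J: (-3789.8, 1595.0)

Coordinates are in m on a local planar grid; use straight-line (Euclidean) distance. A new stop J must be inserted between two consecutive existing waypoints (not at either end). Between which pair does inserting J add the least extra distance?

Added distance for inserting J between each consecutive pair:
P1–P2: 2967.3 m
P2–P3: 3160.3 m
P3–P4: 9634.7 m
P4–P5: 5160.7 m
P5–P6: 5513.9 m
Smallest added distance is 2967.3 m, inserting between P1 and P2.

between P1 and P2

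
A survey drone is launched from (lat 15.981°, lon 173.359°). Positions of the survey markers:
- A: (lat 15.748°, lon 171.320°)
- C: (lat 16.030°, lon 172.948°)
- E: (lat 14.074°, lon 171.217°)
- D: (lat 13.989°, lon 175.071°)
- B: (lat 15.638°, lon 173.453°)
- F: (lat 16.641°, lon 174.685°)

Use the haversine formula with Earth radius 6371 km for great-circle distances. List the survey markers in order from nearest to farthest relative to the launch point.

B, C, F, A, D, E

Computing each great-circle distance from (lat 15.981°, lon 173.359°):
B (lat 15.638°, lon 173.453°): 39.4 km
C (lat 16.030°, lon 172.948°): 44.3 km
F (lat 16.641°, lon 174.685°): 159.4 km
A (lat 15.748°, lon 171.320°): 219.6 km
D (lat 13.989°, lon 175.071°): 287.9 km
E (lat 14.074°, lon 171.217°): 312.8 km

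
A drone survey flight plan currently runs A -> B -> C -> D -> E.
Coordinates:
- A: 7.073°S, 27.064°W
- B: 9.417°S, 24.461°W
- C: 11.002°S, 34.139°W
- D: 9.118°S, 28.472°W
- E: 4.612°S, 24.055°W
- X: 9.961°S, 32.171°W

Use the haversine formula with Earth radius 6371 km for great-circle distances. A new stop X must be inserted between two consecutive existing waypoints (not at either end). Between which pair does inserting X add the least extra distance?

between C and D

Added distance for inserting X between each consecutive pair:
A–B: 1106.8 km
B–C: 18.0 km
C–D: 5.8 km
D–E: 791.7 km
Smallest added distance is 5.8 km, inserting between C and D.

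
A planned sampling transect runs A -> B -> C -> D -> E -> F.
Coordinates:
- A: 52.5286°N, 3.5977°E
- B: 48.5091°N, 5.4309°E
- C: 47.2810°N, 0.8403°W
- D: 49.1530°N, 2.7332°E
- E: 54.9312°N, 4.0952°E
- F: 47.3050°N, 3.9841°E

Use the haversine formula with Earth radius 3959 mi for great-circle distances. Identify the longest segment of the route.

E–F

Leg distances:
A→B: 289.2 mi
B→C: 302.6 mi
C→D: 209.2 mi
D→E: 403.4 mi
E→F: 527.0 mi
The longest leg is E–F at 527.0 mi.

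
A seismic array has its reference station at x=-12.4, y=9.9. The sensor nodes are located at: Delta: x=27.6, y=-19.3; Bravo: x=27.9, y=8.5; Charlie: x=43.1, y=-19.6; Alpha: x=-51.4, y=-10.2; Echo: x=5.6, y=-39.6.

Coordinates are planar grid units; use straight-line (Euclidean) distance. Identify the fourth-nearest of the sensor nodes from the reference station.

Distances from the reference station (x=-12.4, y=9.9):
Bravo: 40.3
Alpha: 43.9
Delta: 49.5
Echo: 52.7
Charlie: 62.9
The fourth-nearest is Echo at 52.7.

Echo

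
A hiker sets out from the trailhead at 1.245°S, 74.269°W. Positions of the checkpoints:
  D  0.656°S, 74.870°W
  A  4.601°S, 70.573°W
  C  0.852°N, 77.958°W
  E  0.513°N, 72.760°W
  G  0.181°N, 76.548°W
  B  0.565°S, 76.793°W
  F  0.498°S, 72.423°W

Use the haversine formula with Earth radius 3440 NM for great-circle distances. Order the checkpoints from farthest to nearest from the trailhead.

A, C, G, B, E, F, D

Distances from the trailhead:
A 4.601°S, 70.573°W: 299.5 NM
C 0.852°N, 77.958°W: 254.8 NM
G 0.181°N, 76.548°W: 161.4 NM
B 0.565°S, 76.793°W: 156.9 NM
E 0.513°N, 72.760°W: 139.1 NM
F 0.498°S, 72.423°W: 119.6 NM
D 0.656°S, 74.870°W: 50.5 NM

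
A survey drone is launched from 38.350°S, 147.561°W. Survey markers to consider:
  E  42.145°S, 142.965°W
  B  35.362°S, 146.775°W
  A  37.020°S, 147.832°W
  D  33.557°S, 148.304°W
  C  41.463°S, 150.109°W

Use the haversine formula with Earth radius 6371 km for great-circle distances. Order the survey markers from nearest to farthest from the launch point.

Distances from the launch point:
A 37.020°S, 147.832°W: 149.8 km
B 35.362°S, 146.775°W: 339.5 km
C 41.463°S, 150.109°W: 408.7 km
D 33.557°S, 148.304°W: 537.1 km
E 42.145°S, 142.965°W: 574.5 km

A, B, C, D, E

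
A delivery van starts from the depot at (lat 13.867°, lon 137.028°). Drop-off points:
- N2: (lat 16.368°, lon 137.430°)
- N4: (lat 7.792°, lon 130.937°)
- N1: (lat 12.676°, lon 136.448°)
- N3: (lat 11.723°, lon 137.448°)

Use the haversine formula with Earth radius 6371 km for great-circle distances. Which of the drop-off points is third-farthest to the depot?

N3

Distance to each, sorted:
N4: 947.8 km
N2: 281.4 km
N3: 242.7 km
N1: 146.6 km
The third-farthest is N3 at 242.7 km.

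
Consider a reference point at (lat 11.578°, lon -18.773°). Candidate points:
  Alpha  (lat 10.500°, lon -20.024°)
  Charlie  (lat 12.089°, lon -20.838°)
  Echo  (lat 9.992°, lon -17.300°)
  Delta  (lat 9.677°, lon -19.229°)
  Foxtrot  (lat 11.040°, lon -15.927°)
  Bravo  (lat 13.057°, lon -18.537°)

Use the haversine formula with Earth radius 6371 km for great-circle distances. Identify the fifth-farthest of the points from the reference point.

Alpha

Distances from the reference point ((lat 11.578°, lon -18.773°)):
Foxtrot: 316.0 km
Echo: 238.7 km
Charlie: 231.8 km
Delta: 217.2 km
Alpha: 181.7 km
Bravo: 166.4 km
The fifth-farthest is Alpha at 181.7 km.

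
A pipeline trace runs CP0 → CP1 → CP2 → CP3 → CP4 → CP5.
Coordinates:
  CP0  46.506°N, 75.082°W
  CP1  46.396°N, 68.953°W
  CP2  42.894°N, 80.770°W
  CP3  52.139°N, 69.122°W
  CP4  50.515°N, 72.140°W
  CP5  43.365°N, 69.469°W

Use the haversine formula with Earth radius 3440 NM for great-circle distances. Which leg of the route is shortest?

CP3–CP4

Leg distances:
CP0→CP1: 253.6 NM
CP1→CP2: 546.1 NM
CP2→CP3: 727.0 NM
CP3→CP4: 149.4 NM
CP4→CP5: 442.9 NM
The shortest leg is CP3–CP4 at 149.4 NM.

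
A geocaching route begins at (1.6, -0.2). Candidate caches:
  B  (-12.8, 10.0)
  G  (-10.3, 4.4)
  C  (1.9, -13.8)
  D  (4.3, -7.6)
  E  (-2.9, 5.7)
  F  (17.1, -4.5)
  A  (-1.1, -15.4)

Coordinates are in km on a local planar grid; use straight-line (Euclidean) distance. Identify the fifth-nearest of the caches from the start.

Distance to each, sorted:
E: 7.4 km
D: 7.9 km
G: 12.8 km
C: 13.6 km
A: 15.4 km
F: 16.1 km
B: 17.6 km
The fifth-nearest is A at 15.4 km.

A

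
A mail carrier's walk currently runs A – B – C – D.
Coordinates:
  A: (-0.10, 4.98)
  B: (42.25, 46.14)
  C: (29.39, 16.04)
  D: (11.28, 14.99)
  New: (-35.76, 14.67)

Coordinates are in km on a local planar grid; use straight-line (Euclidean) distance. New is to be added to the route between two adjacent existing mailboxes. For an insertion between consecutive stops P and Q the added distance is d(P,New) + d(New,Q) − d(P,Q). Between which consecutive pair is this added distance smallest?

Added distance for inserting New between each consecutive pair:
A–B: 62.0 km
B–C: 116.6 km
C–D: 94.1 km
Smallest added distance is 62.0 km, inserting between A and B.

between A and B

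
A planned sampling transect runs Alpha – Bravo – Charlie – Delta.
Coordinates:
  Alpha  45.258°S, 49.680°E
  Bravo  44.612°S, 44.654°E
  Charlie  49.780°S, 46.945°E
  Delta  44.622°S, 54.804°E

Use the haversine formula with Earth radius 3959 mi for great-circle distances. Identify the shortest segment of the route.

Alpha–Bravo

Leg distances:
Alpha→Bravo: 249.8 mi
Bravo→Charlie: 372.9 mi
Charlie→Delta: 512.5 mi
The shortest leg is Alpha–Bravo at 249.8 mi.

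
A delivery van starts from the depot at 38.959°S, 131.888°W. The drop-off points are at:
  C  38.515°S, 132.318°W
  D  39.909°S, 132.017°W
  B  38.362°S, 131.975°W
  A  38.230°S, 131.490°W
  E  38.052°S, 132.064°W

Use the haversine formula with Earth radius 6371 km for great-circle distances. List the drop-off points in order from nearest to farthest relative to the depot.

C, B, A, E, D

Distance from the depot at 38.959°S, 131.888°W to each:
C 38.515°S, 132.318°W: 61.9 km
B 38.362°S, 131.975°W: 66.8 km
A 38.230°S, 131.490°W: 88.1 km
E 38.052°S, 132.064°W: 102.0 km
D 39.909°S, 132.017°W: 106.2 km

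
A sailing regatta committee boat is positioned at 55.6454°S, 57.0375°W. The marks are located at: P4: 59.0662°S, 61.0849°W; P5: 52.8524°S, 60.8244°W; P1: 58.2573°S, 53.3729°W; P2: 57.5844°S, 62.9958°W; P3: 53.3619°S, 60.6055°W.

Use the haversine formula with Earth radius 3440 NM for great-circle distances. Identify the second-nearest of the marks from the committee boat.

P1

Distance to each, sorted:
P3: 185.1 NM
P1: 197.4 NM
P5: 213.9 NM
P2: 228.6 NM
P4: 243.6 NM
The second-nearest is P1 at 197.4 NM.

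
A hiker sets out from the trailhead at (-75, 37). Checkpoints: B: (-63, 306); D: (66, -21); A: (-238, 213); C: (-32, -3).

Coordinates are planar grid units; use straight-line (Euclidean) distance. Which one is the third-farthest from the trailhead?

Distance to each, sorted:
B: 269.3
A: 239.9
D: 152.5
C: 58.7
The third-farthest is D at 152.5.

D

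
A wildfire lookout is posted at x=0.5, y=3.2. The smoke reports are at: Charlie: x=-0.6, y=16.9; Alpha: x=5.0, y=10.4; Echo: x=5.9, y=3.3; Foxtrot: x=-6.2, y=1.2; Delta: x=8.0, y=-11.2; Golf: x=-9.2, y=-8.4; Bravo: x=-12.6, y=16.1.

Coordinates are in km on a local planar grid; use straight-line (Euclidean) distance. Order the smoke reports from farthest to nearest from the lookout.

Computing each straight-line distance from x=0.5, y=3.2:
Bravo x=-12.6, y=16.1: 18.4 km
Delta x=8.0, y=-11.2: 16.2 km
Golf x=-9.2, y=-8.4: 15.1 km
Charlie x=-0.6, y=16.9: 13.7 km
Alpha x=5.0, y=10.4: 8.5 km
Foxtrot x=-6.2, y=1.2: 7.0 km
Echo x=5.9, y=3.3: 5.4 km

Bravo, Delta, Golf, Charlie, Alpha, Foxtrot, Echo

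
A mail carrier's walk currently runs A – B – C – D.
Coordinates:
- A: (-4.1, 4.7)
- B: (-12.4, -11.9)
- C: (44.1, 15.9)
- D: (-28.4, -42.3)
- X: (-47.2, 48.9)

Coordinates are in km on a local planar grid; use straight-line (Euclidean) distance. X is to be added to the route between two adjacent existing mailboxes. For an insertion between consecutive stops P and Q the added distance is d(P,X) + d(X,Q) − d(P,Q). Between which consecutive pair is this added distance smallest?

Added distance for inserting X between each consecutive pair:
A–B: 113.2 km
B–C: 104.2 km
C–D: 97.2 km
Smallest added distance is 97.2 km, inserting between C and D.

between C and D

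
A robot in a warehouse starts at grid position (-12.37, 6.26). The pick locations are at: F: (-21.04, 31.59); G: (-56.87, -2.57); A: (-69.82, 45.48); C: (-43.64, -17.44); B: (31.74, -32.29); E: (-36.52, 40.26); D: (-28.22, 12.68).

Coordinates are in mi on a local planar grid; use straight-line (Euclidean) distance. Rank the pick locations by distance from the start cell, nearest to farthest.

D, F, C, E, G, B, A

Distance from the start cell at (-12.37, 6.26) to each:
D (-28.22, 12.68): 17.1 mi
F (-21.04, 31.59): 26.8 mi
C (-43.64, -17.44): 39.2 mi
E (-36.52, 40.26): 41.7 mi
G (-56.87, -2.57): 45.4 mi
B (31.74, -32.29): 58.6 mi
A (-69.82, 45.48): 69.6 mi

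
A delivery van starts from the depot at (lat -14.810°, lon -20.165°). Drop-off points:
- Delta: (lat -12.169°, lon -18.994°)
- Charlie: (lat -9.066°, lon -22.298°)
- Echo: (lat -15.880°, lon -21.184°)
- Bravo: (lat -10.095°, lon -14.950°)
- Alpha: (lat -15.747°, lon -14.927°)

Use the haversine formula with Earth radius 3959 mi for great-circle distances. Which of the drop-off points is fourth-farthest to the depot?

Distances from the depot ((lat -14.810°, lon -20.165°)):
Bravo: 479.4 mi
Charlie: 422.3 mi
Alpha: 355.1 mi
Delta: 198.7 mi
Echo: 100.4 mi
The fourth-farthest is Delta at 198.7 mi.

Delta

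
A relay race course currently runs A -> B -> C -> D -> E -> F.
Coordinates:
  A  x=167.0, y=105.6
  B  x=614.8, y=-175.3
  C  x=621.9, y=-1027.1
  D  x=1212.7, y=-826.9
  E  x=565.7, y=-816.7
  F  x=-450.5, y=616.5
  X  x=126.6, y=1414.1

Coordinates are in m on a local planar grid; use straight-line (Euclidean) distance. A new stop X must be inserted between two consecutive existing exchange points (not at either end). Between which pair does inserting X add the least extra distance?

between E and F

Added distance for inserting X between each consecutive pair:
A–B: 2443.2 m
B–C: 3301.8 m
C–D: 4357.5 m
D–E: 4116.8 m
E–F: 1501.2 m
Smallest added distance is 1501.2 m, inserting between E and F.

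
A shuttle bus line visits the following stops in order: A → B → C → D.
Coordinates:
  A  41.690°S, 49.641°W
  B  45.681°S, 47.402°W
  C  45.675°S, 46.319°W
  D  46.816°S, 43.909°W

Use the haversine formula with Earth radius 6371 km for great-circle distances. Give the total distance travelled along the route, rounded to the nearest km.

788 km

Leg distances:
A→B: 478.9 km  (cumulative 478.9 km)
B→C: 84.1 km  (cumulative 563.0 km)
C→D: 224.6 km  (cumulative 787.6 km)
Total route length ≈ 788 km.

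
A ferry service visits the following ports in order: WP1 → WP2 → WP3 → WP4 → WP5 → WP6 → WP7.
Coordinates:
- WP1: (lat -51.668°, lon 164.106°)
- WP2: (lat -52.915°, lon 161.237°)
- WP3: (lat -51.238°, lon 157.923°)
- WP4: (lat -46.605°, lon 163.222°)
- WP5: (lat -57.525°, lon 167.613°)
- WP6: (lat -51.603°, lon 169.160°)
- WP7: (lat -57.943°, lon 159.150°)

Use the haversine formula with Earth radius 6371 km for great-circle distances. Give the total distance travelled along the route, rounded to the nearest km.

4044 km

Leg distances:
WP1→WP2: 239.3 km  (cumulative 239.3 km)
WP2→WP3: 293.3 km  (cumulative 532.7 km)
WP3→WP4: 644.1 km  (cumulative 1176.7 km)
WP4→WP5: 1250.1 km  (cumulative 2426.9 km)
WP5→WP6: 666.0 km  (cumulative 3092.8 km)
WP6→WP7: 951.6 km  (cumulative 4044.4 km)
Total route length ≈ 4044 km.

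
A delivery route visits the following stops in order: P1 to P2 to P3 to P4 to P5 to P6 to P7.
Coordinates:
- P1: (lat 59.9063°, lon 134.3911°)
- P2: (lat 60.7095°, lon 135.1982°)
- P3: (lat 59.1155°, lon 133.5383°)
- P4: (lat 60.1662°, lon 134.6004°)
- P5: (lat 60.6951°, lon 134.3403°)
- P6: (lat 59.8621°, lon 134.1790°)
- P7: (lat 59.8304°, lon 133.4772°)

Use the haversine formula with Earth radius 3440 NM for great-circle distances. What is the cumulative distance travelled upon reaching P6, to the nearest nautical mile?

Leg distances:
P1→P2: 53.9 NM  (cumulative 53.9 NM)
P2→P3: 108.0 NM  (cumulative 161.8 NM)
P3→P4: 70.8 NM  (cumulative 232.7 NM)
P4→P5: 32.7 NM  (cumulative 265.3 NM)
P5→P6: 50.2 NM  (cumulative 315.6 NM)
Cumulative distance at P6 ≈ 316 NM.

316 NM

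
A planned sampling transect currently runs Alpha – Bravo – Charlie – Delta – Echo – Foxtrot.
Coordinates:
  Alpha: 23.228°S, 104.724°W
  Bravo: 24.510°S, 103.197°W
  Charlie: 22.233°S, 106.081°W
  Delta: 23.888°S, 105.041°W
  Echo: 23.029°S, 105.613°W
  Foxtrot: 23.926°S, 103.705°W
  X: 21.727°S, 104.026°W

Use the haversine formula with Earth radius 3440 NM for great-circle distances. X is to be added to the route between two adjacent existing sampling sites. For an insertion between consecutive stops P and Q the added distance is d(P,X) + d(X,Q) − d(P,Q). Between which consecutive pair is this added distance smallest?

between Bravo and Charlie

Added distance for inserting X between each consecutive pair:
Alpha–Bravo: 157.5 NM
Bravo–Charlie: 82.0 NM
Charlie–Delta: 145.0 NM
Delta–Echo: 198.7 NM
Echo–Foxtrot: 132.9 NM
Smallest added distance is 82.0 NM, inserting between Bravo and Charlie.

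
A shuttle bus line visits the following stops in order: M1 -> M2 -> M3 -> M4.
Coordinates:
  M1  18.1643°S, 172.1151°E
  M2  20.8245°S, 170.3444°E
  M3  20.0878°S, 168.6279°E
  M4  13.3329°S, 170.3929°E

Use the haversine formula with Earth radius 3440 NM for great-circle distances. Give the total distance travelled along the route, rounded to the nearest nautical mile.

Leg distances:
M1→M2: 188.5 NM  (cumulative 188.5 NM)
M2→M3: 106.2 NM  (cumulative 294.8 NM)
M3→M4: 418.0 NM  (cumulative 712.8 NM)
Total route length ≈ 713 NM.

713 NM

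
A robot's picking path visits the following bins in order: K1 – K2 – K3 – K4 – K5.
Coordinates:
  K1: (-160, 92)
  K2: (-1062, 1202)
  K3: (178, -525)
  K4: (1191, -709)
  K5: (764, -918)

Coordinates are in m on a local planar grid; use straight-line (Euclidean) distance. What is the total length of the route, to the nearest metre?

5061 m

Leg distances:
K1→K2: 1430.3 m  (cumulative 1430.3 m)
K2→K3: 2126.1 m  (cumulative 3556.3 m)
K3→K4: 1029.6 m  (cumulative 4585.9 m)
K4→K5: 475.4 m  (cumulative 5061.3 m)
Total route length ≈ 5061 m.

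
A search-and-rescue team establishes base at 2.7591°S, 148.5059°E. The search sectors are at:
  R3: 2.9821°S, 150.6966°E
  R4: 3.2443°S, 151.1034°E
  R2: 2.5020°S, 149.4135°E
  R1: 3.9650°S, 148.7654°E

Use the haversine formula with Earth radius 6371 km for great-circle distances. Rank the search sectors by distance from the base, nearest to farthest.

R2, R1, R3, R4

Computing each great-circle distance from 2.7591°S, 148.5059°E:
R2 2.5020°S, 149.4135°E: 104.8 km
R1 3.9650°S, 148.7654°E: 137.1 km
R3 2.9821°S, 150.6966°E: 244.5 km
R4 3.2443°S, 151.1034°E: 293.4 km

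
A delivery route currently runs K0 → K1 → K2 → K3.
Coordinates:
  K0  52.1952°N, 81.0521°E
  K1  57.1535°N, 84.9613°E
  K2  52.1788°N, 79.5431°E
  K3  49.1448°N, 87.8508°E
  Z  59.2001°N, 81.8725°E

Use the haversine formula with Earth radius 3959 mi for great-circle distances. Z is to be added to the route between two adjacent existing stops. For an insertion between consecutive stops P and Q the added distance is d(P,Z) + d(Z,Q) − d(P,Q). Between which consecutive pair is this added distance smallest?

Added distance for inserting Z between each consecutive pair:
K0–K1: 289.4 mi
K1–K2: 268.2 mi
K2–K3: 808.9 mi
Smallest added distance is 268.2 mi, inserting between K1 and K2.

between K1 and K2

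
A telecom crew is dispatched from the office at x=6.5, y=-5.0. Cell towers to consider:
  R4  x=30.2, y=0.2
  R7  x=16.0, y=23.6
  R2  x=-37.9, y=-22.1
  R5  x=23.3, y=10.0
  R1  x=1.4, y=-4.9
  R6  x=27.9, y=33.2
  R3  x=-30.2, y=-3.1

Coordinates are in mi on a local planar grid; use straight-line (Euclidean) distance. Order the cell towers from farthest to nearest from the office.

Distances from the office:
R2 x=-37.9, y=-22.1: 47.6 mi
R6 x=27.9, y=33.2: 43.8 mi
R3 x=-30.2, y=-3.1: 36.7 mi
R7 x=16.0, y=23.6: 30.1 mi
R4 x=30.2, y=0.2: 24.3 mi
R5 x=23.3, y=10.0: 22.5 mi
R1 x=1.4, y=-4.9: 5.1 mi

R2, R6, R3, R7, R4, R5, R1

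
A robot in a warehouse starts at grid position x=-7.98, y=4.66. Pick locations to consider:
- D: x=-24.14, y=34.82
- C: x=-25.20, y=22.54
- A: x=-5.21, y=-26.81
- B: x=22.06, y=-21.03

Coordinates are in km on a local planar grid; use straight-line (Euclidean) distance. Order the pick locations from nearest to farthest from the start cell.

Distance from the start cell at x=-7.98, y=4.66 to each:
C x=-25.20, y=22.54: 24.8 km
A x=-5.21, y=-26.81: 31.6 km
D x=-24.14, y=34.82: 34.2 km
B x=22.06, y=-21.03: 39.5 km

C, A, D, B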